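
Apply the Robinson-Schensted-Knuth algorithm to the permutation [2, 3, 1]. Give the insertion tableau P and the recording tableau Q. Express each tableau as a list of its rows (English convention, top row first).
Insert each entry of the permutation into P by Schensted row insertion, recording in Q the position of each new cell.

Insert 2: appended to row 1. P = [[2]].
Insert 3: appended to row 1. P = [[2, 3]].
Insert 1: 1 bumps 2 from row 1; 2 starts row 2. P = [[1, 3], [2]].

So P = [[1, 3], [2]], Q = [[1, 2], [3]].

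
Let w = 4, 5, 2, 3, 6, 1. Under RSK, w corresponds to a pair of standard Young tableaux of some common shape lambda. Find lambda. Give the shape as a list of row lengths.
RSK row insertion gives P = [[1, 3, 6], [2, 5], [4]], which has shape [3, 2, 1].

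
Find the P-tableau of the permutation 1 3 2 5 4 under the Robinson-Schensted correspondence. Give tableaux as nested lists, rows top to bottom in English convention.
P = [[1, 2, 4], [3, 5]]

Insert 1: appended to row 1. P = [[1]].
Insert 3: appended to row 1. P = [[1, 3]].
Insert 2: 2 bumps 3 from row 1; 3 starts row 2. P = [[1, 2], [3]].
Insert 5: appended to row 1. P = [[1, 2, 5], [3]].
Insert 4: 4 bumps 5 from row 1; 5 appends to row 2. P = [[1, 2, 4], [3, 5]].

So P = [[1, 2, 4], [3, 5]].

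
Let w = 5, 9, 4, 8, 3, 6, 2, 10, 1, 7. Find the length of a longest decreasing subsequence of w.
5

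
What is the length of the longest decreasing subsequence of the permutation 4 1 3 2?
3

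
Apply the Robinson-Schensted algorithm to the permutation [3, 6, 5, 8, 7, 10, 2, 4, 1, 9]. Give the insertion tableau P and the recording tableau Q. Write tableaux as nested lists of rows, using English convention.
P = [[1, 4, 7, 9], [2, 5, 10], [3, 8], [6]], Q = [[1, 2, 4, 6], [3, 5, 10], [7, 8], [9]]

Insert each entry of the permutation into P by Schensted row insertion, recording in Q the position of each new cell.

Insert 3: appended to row 1. P = [[3]], Q = [[1]].
Insert 6: appended to row 1. P = [[3, 6]], Q = [[1, 2]].
Insert 5: 5 bumps 6 from row 1; 6 starts row 2. P = [[3, 5], [6]], Q = [[1, 2], [3]].
Insert 8: appended to row 1. P = [[3, 5, 8], [6]], Q = [[1, 2, 4], [3]].
Insert 7: 7 bumps 8 from row 1; 8 appends to row 2. P = [[3, 5, 7], [6, 8]], Q = [[1, 2, 4], [3, 5]].
Insert 10: appended to row 1. P = [[3, 5, 7, 10], [6, 8]], Q = [[1, 2, 4, 6], [3, 5]].
Insert 2: 2 bumps 3 from row 1; 3 bumps 6 from row 2; 6 starts row 3. P = [[2, 5, 7, 10], [3, 8], [6]], Q = [[1, 2, 4, 6], [3, 5], [7]].
Insert 4: 4 bumps 5 from row 1; 5 bumps 8 from row 2; 8 appends to row 3. P = [[2, 4, 7, 10], [3, 5], [6, 8]], Q = [[1, 2, 4, 6], [3, 5], [7, 8]].
Insert 1: 1 bumps 2 from row 1; 2 bumps 3 from row 2; 3 bumps 6 from row 3; 6 starts row 4. P = [[1, 4, 7, 10], [2, 5], [3, 8], [6]], Q = [[1, 2, 4, 6], [3, 5], [7, 8], [9]].
Insert 9: 9 bumps 10 from row 1; 10 appends to row 2. P = [[1, 4, 7, 9], [2, 5, 10], [3, 8], [6]], Q = [[1, 2, 4, 6], [3, 5, 10], [7, 8], [9]].

So P = [[1, 4, 7, 9], [2, 5, 10], [3, 8], [6]], Q = [[1, 2, 4, 6], [3, 5, 10], [7, 8], [9]].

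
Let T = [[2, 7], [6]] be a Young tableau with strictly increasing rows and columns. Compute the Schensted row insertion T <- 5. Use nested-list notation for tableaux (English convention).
In row 1, 5 replaces 7 (the leftmost entry greater than 5); 7 is bumped to row 2. 7 is appended to row 2. The new tableau is [[2, 5], [6, 7]].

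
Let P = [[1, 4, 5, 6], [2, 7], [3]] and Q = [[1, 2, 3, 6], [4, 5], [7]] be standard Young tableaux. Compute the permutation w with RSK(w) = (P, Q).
3 4 7 2 5 6 1

Reverse the RSK construction: for i from n down to 1, find the cell of Q containing i, remove the entry at that cell from P, and reverse-bump it up through P; the value ejected from row 1 is w(i).

Step i=7: Q has 7 at row 3, column 1; remove 3 from row 3 of P and reverse-bump: 3 enters row 2 and ejects 2; 2 enters row 1 and ejects 1. So w(7) = 1. P is now [[2, 4, 5, 6], [3, 7]].
Step i=6: Q has 6 at row 1, column 4; remove that cell from P, ejecting 6. So w(6) = 6. P is now [[2, 4, 5], [3, 7]].
Step i=5: Q has 5 at row 2, column 2; remove 7 from row 2 of P and reverse-bump: 7 enters row 1 and ejects 5. So w(5) = 5. P is now [[2, 4, 7], [3]].
Step i=4: Q has 4 at row 2, column 1; remove 3 from row 2 of P and reverse-bump: 3 enters row 1 and ejects 2. So w(4) = 2. P is now [[3, 4, 7]].
Step i=3: Q has 3 at row 1, column 3; remove that cell from P, ejecting 7. So w(3) = 7. P is now [[3, 4]].
Step i=2: Q has 2 at row 1, column 2; remove that cell from P, ejecting 4. So w(2) = 4. P is now [[3]].
Step i=1: Q has 1 at row 1, column 1; remove that cell from P, ejecting 3. So w(1) = 3. P is now [].

So w = 3 4 7 2 5 6 1.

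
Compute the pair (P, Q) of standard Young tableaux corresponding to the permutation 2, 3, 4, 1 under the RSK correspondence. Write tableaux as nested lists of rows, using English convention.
Insert each entry of the permutation into P by Schensted row insertion, recording in Q the position of each new cell.

Insert 2: appended to row 1. P = [[2]].
Insert 3: appended to row 1. P = [[2, 3]].
Insert 4: appended to row 1. P = [[2, 3, 4]].
Insert 1: 1 bumps 2 from row 1; 2 starts row 2. P = [[1, 3, 4], [2]].

So P = [[1, 3, 4], [2]], Q = [[1, 2, 3], [4]].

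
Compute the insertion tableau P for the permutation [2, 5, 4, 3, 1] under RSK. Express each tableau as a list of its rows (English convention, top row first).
P = [[1, 3], [2], [4], [5]]

After inserting 2: P = [[2]].
After inserting 5: P = [[2, 5]].
After inserting 4: P = [[2, 4], [5]].
After inserting 3: P = [[2, 3], [4], [5]].
After inserting 1: P = [[1, 3], [2], [4], [5]].

So P = [[1, 3], [2], [4], [5]].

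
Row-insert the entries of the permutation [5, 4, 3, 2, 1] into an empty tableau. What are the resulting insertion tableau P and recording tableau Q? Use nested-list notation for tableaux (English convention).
Insert each entry of the permutation into P by Schensted row insertion, recording in Q the position of each new cell.

Insert 5: appended to row 1. P = [[5]].
Insert 4: 4 bumps 5 from row 1; 5 starts row 2. P = [[4], [5]].
Insert 3: 3 bumps 4 from row 1; 4 bumps 5 from row 2; 5 starts row 3. P = [[3], [4], [5]].
Insert 2: 2 bumps 3 from row 1; 3 bumps 4 from row 2; 4 bumps 5 from row 3; 5 starts row 4. P = [[2], [3], [4], [5]].
Insert 1: 1 bumps 2 from row 1; 2 bumps 3 from row 2; 3 bumps 4 from row 3; 4 bumps 5 from row 4; 5 starts row 5. P = [[1], [2], [3], [4], [5]].

So P = [[1], [2], [3], [4], [5]], Q = [[1], [2], [3], [4], [5]].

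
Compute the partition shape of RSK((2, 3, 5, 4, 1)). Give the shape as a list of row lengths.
[3, 1, 1]

Row-insert each entry into an empty tableau.

After inserting 2: P = [[2]].
After inserting 3: P = [[2, 3]].
After inserting 5: P = [[2, 3, 5]].
After inserting 4: P = [[2, 3, 4], [5]].
After inserting 1: P = [[1, 3, 4], [2], [5]].

The final insertion tableau P = [[1, 3, 4], [2], [5]] has shape [3, 1, 1].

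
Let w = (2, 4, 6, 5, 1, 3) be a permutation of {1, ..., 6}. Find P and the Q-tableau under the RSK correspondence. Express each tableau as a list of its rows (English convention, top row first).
Insert each entry of the permutation into P by Schensted row insertion, recording in Q the position of each new cell.

Insert 2: appended to row 1. P = [[2]].
Insert 4: appended to row 1. P = [[2, 4]].
Insert 6: appended to row 1. P = [[2, 4, 6]].
Insert 5: 5 bumps 6 from row 1; 6 starts row 2. P = [[2, 4, 5], [6]].
Insert 1: 1 bumps 2 from row 1; 2 bumps 6 from row 2; 6 starts row 3. P = [[1, 4, 5], [2], [6]].
Insert 3: 3 bumps 4 from row 1; 4 appends to row 2. P = [[1, 3, 5], [2, 4], [6]].

So P = [[1, 3, 5], [2, 4], [6]], Q = [[1, 2, 3], [4, 6], [5]].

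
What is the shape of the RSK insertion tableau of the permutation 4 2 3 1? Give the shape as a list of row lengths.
Row-insert each entry into an empty tableau.

After inserting 4: P = [[4]].
After inserting 2: P = [[2], [4]].
After inserting 3: P = [[2, 3], [4]].
After inserting 1: P = [[1, 3], [2], [4]].

The final insertion tableau P = [[1, 3], [2], [4]] has shape [2, 1, 1].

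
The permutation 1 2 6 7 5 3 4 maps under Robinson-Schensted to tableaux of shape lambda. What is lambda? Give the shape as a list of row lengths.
[4, 2, 1]

Row-insert each entry into an empty tableau.

After inserting 1: P = [[1]].
After inserting 2: P = [[1, 2]].
After inserting 6: P = [[1, 2, 6]].
After inserting 7: P = [[1, 2, 6, 7]].
After inserting 5: P = [[1, 2, 5, 7], [6]].
After inserting 3: P = [[1, 2, 3, 7], [5], [6]].
After inserting 4: P = [[1, 2, 3, 4], [5, 7], [6]].

The final insertion tableau P = [[1, 2, 3, 4], [5, 7], [6]] has shape [4, 2, 1].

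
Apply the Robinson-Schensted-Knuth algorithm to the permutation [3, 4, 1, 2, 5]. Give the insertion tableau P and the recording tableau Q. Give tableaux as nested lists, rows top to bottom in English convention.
Insert each entry of the permutation into P by Schensted row insertion, recording in Q the position of each new cell.

Insert 3: appended to row 1. P = [[3]], Q = [[1]].
Insert 4: appended to row 1. P = [[3, 4]], Q = [[1, 2]].
Insert 1: 1 bumps 3 from row 1; 3 starts row 2. P = [[1, 4], [3]], Q = [[1, 2], [3]].
Insert 2: 2 bumps 4 from row 1; 4 appends to row 2. P = [[1, 2], [3, 4]], Q = [[1, 2], [3, 4]].
Insert 5: appended to row 1. P = [[1, 2, 5], [3, 4]], Q = [[1, 2, 5], [3, 4]].

So P = [[1, 2, 5], [3, 4]], Q = [[1, 2, 5], [3, 4]].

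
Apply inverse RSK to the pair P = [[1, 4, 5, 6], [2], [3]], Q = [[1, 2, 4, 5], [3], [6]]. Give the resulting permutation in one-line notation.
3 4 2 5 6 1

Reverse RSK: for i = n, n-1, ..., 1, locate i in Q, remove the corresponding corner cell from P, and reverse-bump its entry up through P; the value ejected from row 1 is w(i).

So w = 3 4 2 5 6 1.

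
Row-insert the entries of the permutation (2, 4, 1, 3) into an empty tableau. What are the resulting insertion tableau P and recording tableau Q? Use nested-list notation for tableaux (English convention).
Insert each entry of the permutation into P by Schensted row insertion, recording in Q the position of each new cell.

Insert 2: appended to row 1. P = [[2]], Q = [[1]].
Insert 4: appended to row 1. P = [[2, 4]], Q = [[1, 2]].
Insert 1: 1 bumps 2 from row 1; 2 starts row 2. P = [[1, 4], [2]], Q = [[1, 2], [3]].
Insert 3: 3 bumps 4 from row 1; 4 appends to row 2. P = [[1, 3], [2, 4]], Q = [[1, 2], [3, 4]].

So P = [[1, 3], [2, 4]], Q = [[1, 2], [3, 4]].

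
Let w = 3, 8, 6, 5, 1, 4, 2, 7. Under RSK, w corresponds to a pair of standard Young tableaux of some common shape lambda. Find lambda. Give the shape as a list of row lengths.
Row-insert each entry into an empty tableau.

After inserting 3: P = [[3]].
After inserting 8: P = [[3, 8]].
After inserting 6: P = [[3, 6], [8]].
After inserting 5: P = [[3, 5], [6], [8]].
After inserting 1: P = [[1, 5], [3], [6], [8]].
After inserting 4: P = [[1, 4], [3, 5], [6], [8]].
After inserting 2: P = [[1, 2], [3, 4], [5], [6], [8]].
After inserting 7: P = [[1, 2, 7], [3, 4], [5], [6], [8]].

The final insertion tableau P = [[1, 2, 7], [3, 4], [5], [6], [8]] has shape [3, 2, 1, 1, 1].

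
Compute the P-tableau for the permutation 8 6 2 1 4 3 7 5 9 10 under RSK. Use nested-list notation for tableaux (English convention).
After inserting 8: P = [[8]].
After inserting 6: P = [[6], [8]].
After inserting 2: P = [[2], [6], [8]].
After inserting 1: P = [[1], [2], [6], [8]].
After inserting 4: P = [[1, 4], [2], [6], [8]].
After inserting 3: P = [[1, 3], [2, 4], [6], [8]].
After inserting 7: P = [[1, 3, 7], [2, 4], [6], [8]].
After inserting 5: P = [[1, 3, 5], [2, 4, 7], [6], [8]].
After inserting 9: P = [[1, 3, 5, 9], [2, 4, 7], [6], [8]].
After inserting 10: P = [[1, 3, 5, 9, 10], [2, 4, 7], [6], [8]].

So P = [[1, 3, 5, 9, 10], [2, 4, 7], [6], [8]].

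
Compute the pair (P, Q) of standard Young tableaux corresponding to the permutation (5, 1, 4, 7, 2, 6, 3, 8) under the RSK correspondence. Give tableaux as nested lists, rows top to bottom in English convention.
P = [[1, 2, 3, 8], [4, 6], [5, 7]], Q = [[1, 3, 4, 8], [2, 6], [5, 7]]

Insert each entry of the permutation into P by Schensted row insertion, recording in Q the position of each new cell.

After inserting 5: P = [[5]].
After inserting 1: P = [[1], [5]].
After inserting 4: P = [[1, 4], [5]].
After inserting 7: P = [[1, 4, 7], [5]].
After inserting 2: P = [[1, 2, 7], [4], [5]].
After inserting 6: P = [[1, 2, 6], [4, 7], [5]].
After inserting 3: P = [[1, 2, 3], [4, 6], [5, 7]].
After inserting 8: P = [[1, 2, 3, 8], [4, 6], [5, 7]].

So P = [[1, 2, 3, 8], [4, 6], [5, 7]], Q = [[1, 3, 4, 8], [2, 6], [5, 7]].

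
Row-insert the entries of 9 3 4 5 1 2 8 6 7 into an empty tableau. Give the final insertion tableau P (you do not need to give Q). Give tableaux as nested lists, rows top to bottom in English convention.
After inserting 9: P = [[9]].
After inserting 3: P = [[3], [9]].
After inserting 4: P = [[3, 4], [9]].
After inserting 5: P = [[3, 4, 5], [9]].
After inserting 1: P = [[1, 4, 5], [3], [9]].
After inserting 2: P = [[1, 2, 5], [3, 4], [9]].
After inserting 8: P = [[1, 2, 5, 8], [3, 4], [9]].
After inserting 6: P = [[1, 2, 5, 6], [3, 4, 8], [9]].
After inserting 7: P = [[1, 2, 5, 6, 7], [3, 4, 8], [9]].

So P = [[1, 2, 5, 6, 7], [3, 4, 8], [9]].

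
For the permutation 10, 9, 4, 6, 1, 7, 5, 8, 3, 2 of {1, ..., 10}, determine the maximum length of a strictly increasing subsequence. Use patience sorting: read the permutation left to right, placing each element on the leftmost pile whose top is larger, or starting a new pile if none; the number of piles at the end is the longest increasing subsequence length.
10: new pile. tops = [10]
9: onto pile 1 (replacing 10). tops = [9]
4: onto pile 1 (replacing 9). tops = [4]
6: new pile. tops = [4, 6]
1: onto pile 1 (replacing 4). tops = [1, 6]
7: new pile. tops = [1, 6, 7]
5: onto pile 2 (replacing 6). tops = [1, 5, 7]
8: new pile. tops = [1, 5, 7, 8]
3: onto pile 2 (replacing 5). tops = [1, 3, 7, 8]
2: onto pile 2 (replacing 3). tops = [1, 2, 7, 8]

4 piles, so the longest increasing subsequence has length 4.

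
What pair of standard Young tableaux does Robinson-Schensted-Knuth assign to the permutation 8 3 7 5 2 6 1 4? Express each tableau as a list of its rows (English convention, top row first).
Insert each entry of the permutation into P by Schensted row insertion, recording in Q the position of each new cell.

Insert 8: appended to row 1. P = [[8]], Q = [[1]].
Insert 3: 3 bumps 8 from row 1; 8 starts row 2. P = [[3], [8]], Q = [[1], [2]].
Insert 7: appended to row 1. P = [[3, 7], [8]], Q = [[1, 3], [2]].
Insert 5: 5 bumps 7 from row 1; 7 bumps 8 from row 2; 8 starts row 3. P = [[3, 5], [7], [8]], Q = [[1, 3], [2], [4]].
Insert 2: 2 bumps 3 from row 1; 3 bumps 7 from row 2; 7 bumps 8 from row 3; 8 starts row 4. P = [[2, 5], [3], [7], [8]], Q = [[1, 3], [2], [4], [5]].
Insert 6: appended to row 1. P = [[2, 5, 6], [3], [7], [8]], Q = [[1, 3, 6], [2], [4], [5]].
Insert 1: 1 bumps 2 from row 1; 2 bumps 3 from row 2; 3 bumps 7 from row 3; 7 bumps 8 from row 4; 8 starts row 5. P = [[1, 5, 6], [2], [3], [7], [8]], Q = [[1, 3, 6], [2], [4], [5], [7]].
Insert 4: 4 bumps 5 from row 1; 5 appends to row 2. P = [[1, 4, 6], [2, 5], [3], [7], [8]], Q = [[1, 3, 6], [2, 8], [4], [5], [7]].

So P = [[1, 4, 6], [2, 5], [3], [7], [8]], Q = [[1, 3, 6], [2, 8], [4], [5], [7]].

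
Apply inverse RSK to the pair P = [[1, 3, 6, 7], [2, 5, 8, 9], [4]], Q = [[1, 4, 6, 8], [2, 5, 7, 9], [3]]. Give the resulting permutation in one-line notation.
4 2 1 5 3 8 6 9 7

Reverse RSK: for i = n, n-1, ..., 1, locate i in Q, remove the corresponding corner cell from P, and reverse-bump its entry up through P; the value ejected from row 1 is w(i).

So w = 4 2 1 5 3 8 6 9 7.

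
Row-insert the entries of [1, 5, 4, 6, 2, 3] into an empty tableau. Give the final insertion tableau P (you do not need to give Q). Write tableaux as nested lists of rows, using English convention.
Insert 1: appended to row 1. P = [[1]].
Insert 5: appended to row 1. P = [[1, 5]].
Insert 4: 4 bumps 5 from row 1; 5 starts row 2. P = [[1, 4], [5]].
Insert 6: appended to row 1. P = [[1, 4, 6], [5]].
Insert 2: 2 bumps 4 from row 1; 4 bumps 5 from row 2; 5 starts row 3. P = [[1, 2, 6], [4], [5]].
Insert 3: 3 bumps 6 from row 1; 6 appends to row 2. P = [[1, 2, 3], [4, 6], [5]].

So P = [[1, 2, 3], [4, 6], [5]].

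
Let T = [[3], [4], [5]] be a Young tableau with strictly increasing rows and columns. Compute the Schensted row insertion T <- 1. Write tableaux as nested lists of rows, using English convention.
In row 1, 1 replaces 3 (the leftmost entry greater than 1); 3 is bumped to row 2. In row 2, 3 replaces 4 (the leftmost entry greater than 3); 4 is bumped to row 3. In row 3, 4 replaces 5 (the leftmost entry greater than 4); 5 is bumped to row 4. 5 starts a new row 4. The new tableau is [[1], [3], [4], [5]].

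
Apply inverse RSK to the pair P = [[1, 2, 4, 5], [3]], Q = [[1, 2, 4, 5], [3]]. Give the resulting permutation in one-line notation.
Reverse the RSK construction: for i from n down to 1, find the cell of Q containing i, remove the entry at that cell from P, and reverse-bump it up through P; the value ejected from row 1 is w(i).

Step i=5: Q has 5 at row 1, column 4; remove that cell from P, ejecting 5. So w(5) = 5. P is now [[1, 2, 4], [3]].
Step i=4: Q has 4 at row 1, column 3; remove that cell from P, ejecting 4. So w(4) = 4. P is now [[1, 2], [3]].
Step i=3: Q has 3 at row 2, column 1; remove 3 from row 2 of P and reverse-bump: 3 enters row 1 and ejects 2. So w(3) = 2. P is now [[1, 3]].
Step i=2: Q has 2 at row 1, column 2; remove that cell from P, ejecting 3. So w(2) = 3. P is now [[1]].
Step i=1: Q has 1 at row 1, column 1; remove that cell from P, ejecting 1. So w(1) = 1. P is now [].

So w = 1 3 2 4 5.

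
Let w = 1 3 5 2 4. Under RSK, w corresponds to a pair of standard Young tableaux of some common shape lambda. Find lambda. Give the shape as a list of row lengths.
Row-insert each entry into an empty tableau.

After inserting 1: P = [[1]].
After inserting 3: P = [[1, 3]].
After inserting 5: P = [[1, 3, 5]].
After inserting 2: P = [[1, 2, 5], [3]].
After inserting 4: P = [[1, 2, 4], [3, 5]].

The final insertion tableau P = [[1, 2, 4], [3, 5]] has shape [3, 2].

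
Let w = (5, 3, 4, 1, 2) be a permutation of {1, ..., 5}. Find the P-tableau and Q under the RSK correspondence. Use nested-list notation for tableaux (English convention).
P = [[1, 2], [3, 4], [5]], Q = [[1, 3], [2, 5], [4]]

Insert each entry of the permutation into P by Schensted row insertion, recording in Q the position of each new cell.

Insert 5: appended to row 1. P = [[5]].
Insert 3: 3 bumps 5 from row 1; 5 starts row 2. P = [[3], [5]].
Insert 4: appended to row 1. P = [[3, 4], [5]].
Insert 1: 1 bumps 3 from row 1; 3 bumps 5 from row 2; 5 starts row 3. P = [[1, 4], [3], [5]].
Insert 2: 2 bumps 4 from row 1; 4 appends to row 2. P = [[1, 2], [3, 4], [5]].

So P = [[1, 2], [3, 4], [5]], Q = [[1, 3], [2, 5], [4]].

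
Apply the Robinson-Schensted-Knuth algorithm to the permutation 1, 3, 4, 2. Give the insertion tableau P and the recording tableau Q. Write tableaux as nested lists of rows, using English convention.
Insert each entry of the permutation into P by Schensted row insertion, recording in Q the position of each new cell.

After inserting 1: P = [[1]].
After inserting 3: P = [[1, 3]].
After inserting 4: P = [[1, 3, 4]].
After inserting 2: P = [[1, 2, 4], [3]].

So P = [[1, 2, 4], [3]], Q = [[1, 2, 3], [4]].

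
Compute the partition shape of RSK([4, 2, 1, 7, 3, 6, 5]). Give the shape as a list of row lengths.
[3, 2, 2]

Row-insert each entry into an empty tableau.

After inserting 4: P = [[4]].
After inserting 2: P = [[2], [4]].
After inserting 1: P = [[1], [2], [4]].
After inserting 7: P = [[1, 7], [2], [4]].
After inserting 3: P = [[1, 3], [2, 7], [4]].
After inserting 6: P = [[1, 3, 6], [2, 7], [4]].
After inserting 5: P = [[1, 3, 5], [2, 6], [4, 7]].

The final insertion tableau P = [[1, 3, 5], [2, 6], [4, 7]] has shape [3, 2, 2].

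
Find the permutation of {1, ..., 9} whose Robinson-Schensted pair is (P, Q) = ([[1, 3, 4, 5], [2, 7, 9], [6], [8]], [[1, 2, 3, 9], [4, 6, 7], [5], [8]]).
Reverse RSK: for i = n, n-1, ..., 1, locate i in Q, remove the corresponding corner cell from P, and reverse-bump its entry up through P; the value ejected from row 1 is w(i).

So w = 6 8 9 7 2 3 4 1 5.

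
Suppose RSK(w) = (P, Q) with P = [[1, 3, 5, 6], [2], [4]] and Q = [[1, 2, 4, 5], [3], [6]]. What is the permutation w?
Reverse RSK: for i = n, n-1, ..., 1, locate i in Q, remove the corresponding corner cell from P, and reverse-bump its entry up through P; the value ejected from row 1 is w(i).

So w = 2 4 3 5 6 1.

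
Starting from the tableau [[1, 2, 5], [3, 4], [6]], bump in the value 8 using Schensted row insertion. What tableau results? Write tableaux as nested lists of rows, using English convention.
[[1, 2, 5, 8], [3, 4], [6]]

8 is larger than every entry of row 1, so it is appended to row 1. The new tableau is [[1, 2, 5, 8], [3, 4], [6]].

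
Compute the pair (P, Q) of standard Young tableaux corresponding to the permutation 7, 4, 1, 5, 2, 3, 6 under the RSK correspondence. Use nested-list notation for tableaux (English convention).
P = [[1, 2, 3, 6], [4, 5], [7]], Q = [[1, 4, 6, 7], [2, 5], [3]]

Insert each entry of the permutation into P by Schensted row insertion, recording in Q the position of each new cell.

Insert 7: appended to row 1. P = [[7]].
Insert 4: 4 bumps 7 from row 1; 7 starts row 2. P = [[4], [7]].
Insert 1: 1 bumps 4 from row 1; 4 bumps 7 from row 2; 7 starts row 3. P = [[1], [4], [7]].
Insert 5: appended to row 1. P = [[1, 5], [4], [7]].
Insert 2: 2 bumps 5 from row 1; 5 appends to row 2. P = [[1, 2], [4, 5], [7]].
Insert 3: appended to row 1. P = [[1, 2, 3], [4, 5], [7]].
Insert 6: appended to row 1. P = [[1, 2, 3, 6], [4, 5], [7]].

So P = [[1, 2, 3, 6], [4, 5], [7]], Q = [[1, 4, 6, 7], [2, 5], [3]].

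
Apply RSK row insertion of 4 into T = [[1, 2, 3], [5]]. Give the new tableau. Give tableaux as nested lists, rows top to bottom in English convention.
4 is larger than every entry of row 1, so it is appended to row 1. The new tableau is [[1, 2, 3, 4], [5]].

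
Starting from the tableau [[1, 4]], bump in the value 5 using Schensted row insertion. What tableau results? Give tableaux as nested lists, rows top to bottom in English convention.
5 is larger than every entry of row 1, so it is appended to row 1. The new tableau is [[1, 4, 5]].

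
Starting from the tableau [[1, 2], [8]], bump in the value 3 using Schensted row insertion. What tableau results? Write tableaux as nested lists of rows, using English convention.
[[1, 2, 3], [8]]

3 is larger than every entry of row 1, so it is appended to row 1. The new tableau is [[1, 2, 3], [8]].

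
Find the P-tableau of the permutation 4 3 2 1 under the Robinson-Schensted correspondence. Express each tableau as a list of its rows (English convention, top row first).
After inserting 4: P = [[4]].
After inserting 3: P = [[3], [4]].
After inserting 2: P = [[2], [3], [4]].
After inserting 1: P = [[1], [2], [3], [4]].

So P = [[1], [2], [3], [4]].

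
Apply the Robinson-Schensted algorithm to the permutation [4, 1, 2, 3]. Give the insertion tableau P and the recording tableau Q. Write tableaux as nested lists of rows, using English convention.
Insert each entry of the permutation into P by Schensted row insertion, recording in Q the position of each new cell.

Insert 4: appended to row 1. P = [[4]].
Insert 1: 1 bumps 4 from row 1; 4 starts row 2. P = [[1], [4]].
Insert 2: appended to row 1. P = [[1, 2], [4]].
Insert 3: appended to row 1. P = [[1, 2, 3], [4]].

So P = [[1, 2, 3], [4]], Q = [[1, 3, 4], [2]].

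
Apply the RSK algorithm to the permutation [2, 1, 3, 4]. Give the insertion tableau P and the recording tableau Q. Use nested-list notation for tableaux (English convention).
Insert each entry of the permutation into P by Schensted row insertion, recording in Q the position of each new cell.

After inserting 2: P = [[2]].
After inserting 1: P = [[1], [2]].
After inserting 3: P = [[1, 3], [2]].
After inserting 4: P = [[1, 3, 4], [2]].

So P = [[1, 3, 4], [2]], Q = [[1, 3, 4], [2]].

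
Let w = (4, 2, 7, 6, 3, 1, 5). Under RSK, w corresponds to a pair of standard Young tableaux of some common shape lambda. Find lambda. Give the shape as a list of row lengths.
Row-insert each entry into an empty tableau.

After inserting 4: P = [[4]].
After inserting 2: P = [[2], [4]].
After inserting 7: P = [[2, 7], [4]].
After inserting 6: P = [[2, 6], [4, 7]].
After inserting 3: P = [[2, 3], [4, 6], [7]].
After inserting 1: P = [[1, 3], [2, 6], [4], [7]].
After inserting 5: P = [[1, 3, 5], [2, 6], [4], [7]].

The final insertion tableau P = [[1, 3, 5], [2, 6], [4], [7]] has shape [3, 2, 1, 1].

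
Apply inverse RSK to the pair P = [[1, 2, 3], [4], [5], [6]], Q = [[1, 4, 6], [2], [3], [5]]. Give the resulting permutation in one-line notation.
6 5 1 4 2 3

Reverse the RSK construction: for i from n down to 1, find the cell of Q containing i, remove the entry at that cell from P, and reverse-bump it up through P; the value ejected from row 1 is w(i).

Step i=6: Q has 6 at row 1, column 3; remove that cell from P, ejecting 3. So w(6) = 3. P is now [[1, 2], [4], [5], [6]].
Step i=5: Q has 5 at row 4, column 1; remove 6 from row 4 of P and reverse-bump: 6 enters row 3 and ejects 5; 5 enters row 2 and ejects 4; 4 enters row 1 and ejects 2. So w(5) = 2. P is now [[1, 4], [5], [6]].
Step i=4: Q has 4 at row 1, column 2; remove that cell from P, ejecting 4. So w(4) = 4. P is now [[1], [5], [6]].
Step i=3: Q has 3 at row 3, column 1; remove 6 from row 3 of P and reverse-bump: 6 enters row 2 and ejects 5; 5 enters row 1 and ejects 1. So w(3) = 1. P is now [[5], [6]].
Step i=2: Q has 2 at row 2, column 1; remove 6 from row 2 of P and reverse-bump: 6 enters row 1 and ejects 5. So w(2) = 5. P is now [[6]].
Step i=1: Q has 1 at row 1, column 1; remove that cell from P, ejecting 6. So w(1) = 6. P is now [].

So w = 6 5 1 4 2 3.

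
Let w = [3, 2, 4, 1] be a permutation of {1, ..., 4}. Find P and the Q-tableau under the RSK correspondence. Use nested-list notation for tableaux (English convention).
P = [[1, 4], [2], [3]], Q = [[1, 3], [2], [4]]

Insert each entry of the permutation into P by Schensted row insertion, recording in Q the position of each new cell.

Insert 3: appended to row 1. P = [[3]].
Insert 2: 2 bumps 3 from row 1; 3 starts row 2. P = [[2], [3]].
Insert 4: appended to row 1. P = [[2, 4], [3]].
Insert 1: 1 bumps 2 from row 1; 2 bumps 3 from row 2; 3 starts row 3. P = [[1, 4], [2], [3]].

So P = [[1, 4], [2], [3]], Q = [[1, 3], [2], [4]].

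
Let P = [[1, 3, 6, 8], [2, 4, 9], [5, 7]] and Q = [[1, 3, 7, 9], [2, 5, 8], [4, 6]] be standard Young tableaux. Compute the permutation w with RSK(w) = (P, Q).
Reverse the RSK construction: for i from n down to 1, find the cell of Q containing i, remove the entry at that cell from P, and reverse-bump it up through P; the value ejected from row 1 is w(i).

Step i=9: Q has 9 at row 1, column 4; remove that cell from P, ejecting 8. So w(9) = 8. P is now [[1, 3, 6], [2, 4, 9], [5, 7]].
Step i=8: Q has 8 at row 2, column 3; remove 9 from row 2 of P and reverse-bump: 9 enters row 1 and ejects 6. So w(8) = 6. P is now [[1, 3, 9], [2, 4], [5, 7]].
Step i=7: Q has 7 at row 1, column 3; remove that cell from P, ejecting 9. So w(7) = 9. P is now [[1, 3], [2, 4], [5, 7]].
Step i=6: Q has 6 at row 3, column 2; remove 7 from row 3 of P and reverse-bump: 7 enters row 2 and ejects 4; 4 enters row 1 and ejects 3. So w(6) = 3. P is now [[1, 4], [2, 7], [5]].
Step i=5: Q has 5 at row 2, column 2; remove 7 from row 2 of P and reverse-bump: 7 enters row 1 and ejects 4. So w(5) = 4. P is now [[1, 7], [2], [5]].
Step i=4: Q has 4 at row 3, column 1; remove 5 from row 3 of P and reverse-bump: 5 enters row 2 and ejects 2; 2 enters row 1 and ejects 1. So w(4) = 1. P is now [[2, 7], [5]].
Step i=3: Q has 3 at row 1, column 2; remove that cell from P, ejecting 7. So w(3) = 7. P is now [[2], [5]].
Step i=2: Q has 2 at row 2, column 1; remove 5 from row 2 of P and reverse-bump: 5 enters row 1 and ejects 2. So w(2) = 2. P is now [[5]].
Step i=1: Q has 1 at row 1, column 1; remove that cell from P, ejecting 5. So w(1) = 5. P is now [].

So w = 5 2 7 1 4 3 9 6 8.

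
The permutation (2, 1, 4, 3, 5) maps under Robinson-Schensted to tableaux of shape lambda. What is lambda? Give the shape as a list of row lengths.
[3, 2]

RSK row insertion gives P = [[1, 3, 5], [2, 4]], which has shape [3, 2].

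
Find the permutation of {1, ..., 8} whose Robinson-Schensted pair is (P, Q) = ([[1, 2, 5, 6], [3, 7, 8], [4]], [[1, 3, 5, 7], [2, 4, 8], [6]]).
4 1 7 3 5 2 8 6

Reverse the RSK construction: for i from n down to 1, find the cell of Q containing i, remove the entry at that cell from P, and reverse-bump it up through P; the value ejected from row 1 is w(i).

Step i=8: Q has 8 at row 2, column 3; remove 8 from row 2 of P and reverse-bump: 8 enters row 1 and ejects 6. So w(8) = 6. P is now [[1, 2, 5, 8], [3, 7], [4]].
Step i=7: Q has 7 at row 1, column 4; remove that cell from P, ejecting 8. So w(7) = 8. P is now [[1, 2, 5], [3, 7], [4]].
Step i=6: Q has 6 at row 3, column 1; remove 4 from row 3 of P and reverse-bump: 4 enters row 2 and ejects 3; 3 enters row 1 and ejects 2. So w(6) = 2. P is now [[1, 3, 5], [4, 7]].
Step i=5: Q has 5 at row 1, column 3; remove that cell from P, ejecting 5. So w(5) = 5. P is now [[1, 3], [4, 7]].
Step i=4: Q has 4 at row 2, column 2; remove 7 from row 2 of P and reverse-bump: 7 enters row 1 and ejects 3. So w(4) = 3. P is now [[1, 7], [4]].
Step i=3: Q has 3 at row 1, column 2; remove that cell from P, ejecting 7. So w(3) = 7. P is now [[1], [4]].
Step i=2: Q has 2 at row 2, column 1; remove 4 from row 2 of P and reverse-bump: 4 enters row 1 and ejects 1. So w(2) = 1. P is now [[4]].
Step i=1: Q has 1 at row 1, column 1; remove that cell from P, ejecting 4. So w(1) = 4. P is now [].

So w = 4 1 7 3 5 2 8 6.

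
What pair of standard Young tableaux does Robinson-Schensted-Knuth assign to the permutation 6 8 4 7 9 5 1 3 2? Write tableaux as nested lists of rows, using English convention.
Insert each entry of the permutation into P by Schensted row insertion, recording in Q the position of each new cell.

Insert 6: appended to row 1. P = [[6]].
Insert 8: appended to row 1. P = [[6, 8]].
Insert 4: 4 bumps 6 from row 1; 6 starts row 2. P = [[4, 8], [6]].
Insert 7: 7 bumps 8 from row 1; 8 appends to row 2. P = [[4, 7], [6, 8]].
Insert 9: appended to row 1. P = [[4, 7, 9], [6, 8]].
Insert 5: 5 bumps 7 from row 1; 7 bumps 8 from row 2; 8 starts row 3. P = [[4, 5, 9], [6, 7], [8]].
Insert 1: 1 bumps 4 from row 1; 4 bumps 6 from row 2; 6 bumps 8 from row 3; 8 starts row 4. P = [[1, 5, 9], [4, 7], [6], [8]].
Insert 3: 3 bumps 5 from row 1; 5 bumps 7 from row 2; 7 appends to row 3. P = [[1, 3, 9], [4, 5], [6, 7], [8]].
Insert 2: 2 bumps 3 from row 1; 3 bumps 4 from row 2; 4 bumps 6 from row 3; 6 bumps 8 from row 4; 8 starts row 5. P = [[1, 2, 9], [3, 5], [4, 7], [6], [8]].

So P = [[1, 2, 9], [3, 5], [4, 7], [6], [8]], Q = [[1, 2, 5], [3, 4], [6, 8], [7], [9]].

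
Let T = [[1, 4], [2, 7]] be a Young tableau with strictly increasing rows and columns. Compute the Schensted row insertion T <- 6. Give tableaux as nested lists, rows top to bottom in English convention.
6 is larger than every entry of row 1, so it is appended to row 1. The new tableau is [[1, 4, 6], [2, 7]].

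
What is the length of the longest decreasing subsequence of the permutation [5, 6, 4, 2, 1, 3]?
4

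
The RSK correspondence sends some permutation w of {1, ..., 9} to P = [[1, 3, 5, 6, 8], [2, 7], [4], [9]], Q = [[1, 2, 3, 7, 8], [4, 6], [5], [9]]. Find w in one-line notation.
2 4 9 7 3 5 6 8 1

Reverse the RSK construction: for i from n down to 1, find the cell of Q containing i, remove the entry at that cell from P, and reverse-bump it up through P; the value ejected from row 1 is w(i).

Step i=9: Q has 9 at row 4, column 1; remove 9 from row 4 of P and reverse-bump: 9 enters row 3 and ejects 4; 4 enters row 2 and ejects 2; 2 enters row 1 and ejects 1. So w(9) = 1. P is now [[2, 3, 5, 6, 8], [4, 7], [9]].
Step i=8: Q has 8 at row 1, column 5; remove that cell from P, ejecting 8. So w(8) = 8. P is now [[2, 3, 5, 6], [4, 7], [9]].
Step i=7: Q has 7 at row 1, column 4; remove that cell from P, ejecting 6. So w(7) = 6. P is now [[2, 3, 5], [4, 7], [9]].
Step i=6: Q has 6 at row 2, column 2; remove 7 from row 2 of P and reverse-bump: 7 enters row 1 and ejects 5. So w(6) = 5. P is now [[2, 3, 7], [4], [9]].
Step i=5: Q has 5 at row 3, column 1; remove 9 from row 3 of P and reverse-bump: 9 enters row 2 and ejects 4; 4 enters row 1 and ejects 3. So w(5) = 3. P is now [[2, 4, 7], [9]].
Step i=4: Q has 4 at row 2, column 1; remove 9 from row 2 of P and reverse-bump: 9 enters row 1 and ejects 7. So w(4) = 7. P is now [[2, 4, 9]].
Step i=3: Q has 3 at row 1, column 3; remove that cell from P, ejecting 9. So w(3) = 9. P is now [[2, 4]].
Step i=2: Q has 2 at row 1, column 2; remove that cell from P, ejecting 4. So w(2) = 4. P is now [[2]].
Step i=1: Q has 1 at row 1, column 1; remove that cell from P, ejecting 2. So w(1) = 2. P is now [].

So w = 2 4 9 7 3 5 6 8 1.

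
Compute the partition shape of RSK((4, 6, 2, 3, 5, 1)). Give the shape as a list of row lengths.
[3, 2, 1]

Row-insert each entry into an empty tableau.

After inserting 4: P = [[4]].
After inserting 6: P = [[4, 6]].
After inserting 2: P = [[2, 6], [4]].
After inserting 3: P = [[2, 3], [4, 6]].
After inserting 5: P = [[2, 3, 5], [4, 6]].
After inserting 1: P = [[1, 3, 5], [2, 6], [4]].

The final insertion tableau P = [[1, 3, 5], [2, 6], [4]] has shape [3, 2, 1].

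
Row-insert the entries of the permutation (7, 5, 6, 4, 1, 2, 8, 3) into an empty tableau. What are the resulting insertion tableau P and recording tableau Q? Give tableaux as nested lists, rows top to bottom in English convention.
Insert each entry of the permutation into P by Schensted row insertion, recording in Q the position of each new cell.

After inserting 7: P = [[7]].
After inserting 5: P = [[5], [7]].
After inserting 6: P = [[5, 6], [7]].
After inserting 4: P = [[4, 6], [5], [7]].
After inserting 1: P = [[1, 6], [4], [5], [7]].
After inserting 2: P = [[1, 2], [4, 6], [5], [7]].
After inserting 8: P = [[1, 2, 8], [4, 6], [5], [7]].
After inserting 3: P = [[1, 2, 3], [4, 6, 8], [5], [7]].

So P = [[1, 2, 3], [4, 6, 8], [5], [7]], Q = [[1, 3, 7], [2, 6, 8], [4], [5]].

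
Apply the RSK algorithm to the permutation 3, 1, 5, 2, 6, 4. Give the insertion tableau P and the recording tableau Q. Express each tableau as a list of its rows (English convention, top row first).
P = [[1, 2, 4], [3, 5, 6]], Q = [[1, 3, 5], [2, 4, 6]]

Insert each entry of the permutation into P by Schensted row insertion, recording in Q the position of each new cell.

Insert 3: appended to row 1. P = [[3]].
Insert 1: 1 bumps 3 from row 1; 3 starts row 2. P = [[1], [3]].
Insert 5: appended to row 1. P = [[1, 5], [3]].
Insert 2: 2 bumps 5 from row 1; 5 appends to row 2. P = [[1, 2], [3, 5]].
Insert 6: appended to row 1. P = [[1, 2, 6], [3, 5]].
Insert 4: 4 bumps 6 from row 1; 6 appends to row 2. P = [[1, 2, 4], [3, 5, 6]].

So P = [[1, 2, 4], [3, 5, 6]], Q = [[1, 3, 5], [2, 4, 6]].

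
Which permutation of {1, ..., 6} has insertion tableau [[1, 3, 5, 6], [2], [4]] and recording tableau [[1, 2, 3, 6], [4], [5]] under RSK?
Reverse the RSK construction: for i from n down to 1, find the cell of Q containing i, remove the entry at that cell from P, and reverse-bump it up through P; the value ejected from row 1 is w(i).

Step i=6: Q has 6 at row 1, column 4; remove that cell from P, ejecting 6. So w(6) = 6. P is now [[1, 3, 5], [2], [4]].
Step i=5: Q has 5 at row 3, column 1; remove 4 from row 3 of P and reverse-bump: 4 enters row 2 and ejects 2; 2 enters row 1 and ejects 1. So w(5) = 1. P is now [[2, 3, 5], [4]].
Step i=4: Q has 4 at row 2, column 1; remove 4 from row 2 of P and reverse-bump: 4 enters row 1 and ejects 3. So w(4) = 3. P is now [[2, 4, 5]].
Step i=3: Q has 3 at row 1, column 3; remove that cell from P, ejecting 5. So w(3) = 5. P is now [[2, 4]].
Step i=2: Q has 2 at row 1, column 2; remove that cell from P, ejecting 4. So w(2) = 4. P is now [[2]].
Step i=1: Q has 1 at row 1, column 1; remove that cell from P, ejecting 2. So w(1) = 2. P is now [].

So w = 2 4 5 3 1 6.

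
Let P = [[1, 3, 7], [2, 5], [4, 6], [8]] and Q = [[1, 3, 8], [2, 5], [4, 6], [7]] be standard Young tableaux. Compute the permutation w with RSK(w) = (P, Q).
4 2 8 1 6 5 3 7

Reverse the RSK construction: for i from n down to 1, find the cell of Q containing i, remove the entry at that cell from P, and reverse-bump it up through P; the value ejected from row 1 is w(i).

Step i=8: Q has 8 at row 1, column 3; remove that cell from P, ejecting 7. So w(8) = 7. P is now [[1, 3], [2, 5], [4, 6], [8]].
Step i=7: Q has 7 at row 4, column 1; remove 8 from row 4 of P and reverse-bump: 8 enters row 3 and ejects 6; 6 enters row 2 and ejects 5; 5 enters row 1 and ejects 3. So w(7) = 3. P is now [[1, 5], [2, 6], [4, 8]].
Step i=6: Q has 6 at row 3, column 2; remove 8 from row 3 of P and reverse-bump: 8 enters row 2 and ejects 6; 6 enters row 1 and ejects 5. So w(6) = 5. P is now [[1, 6], [2, 8], [4]].
Step i=5: Q has 5 at row 2, column 2; remove 8 from row 2 of P and reverse-bump: 8 enters row 1 and ejects 6. So w(5) = 6. P is now [[1, 8], [2], [4]].
Step i=4: Q has 4 at row 3, column 1; remove 4 from row 3 of P and reverse-bump: 4 enters row 2 and ejects 2; 2 enters row 1 and ejects 1. So w(4) = 1. P is now [[2, 8], [4]].
Step i=3: Q has 3 at row 1, column 2; remove that cell from P, ejecting 8. So w(3) = 8. P is now [[2], [4]].
Step i=2: Q has 2 at row 2, column 1; remove 4 from row 2 of P and reverse-bump: 4 enters row 1 and ejects 2. So w(2) = 2. P is now [[4]].
Step i=1: Q has 1 at row 1, column 1; remove that cell from P, ejecting 4. So w(1) = 4. P is now [].

So w = 4 2 8 1 6 5 3 7.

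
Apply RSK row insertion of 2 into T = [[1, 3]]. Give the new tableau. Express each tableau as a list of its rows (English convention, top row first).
In row 1, 2 replaces 3 (the leftmost entry greater than 2); 3 is bumped to row 2. 3 starts a new row 2. The new tableau is [[1, 2], [3]].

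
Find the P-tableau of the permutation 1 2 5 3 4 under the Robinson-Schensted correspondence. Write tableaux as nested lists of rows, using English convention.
Insert 1: appended to row 1. P = [[1]].
Insert 2: appended to row 1. P = [[1, 2]].
Insert 5: appended to row 1. P = [[1, 2, 5]].
Insert 3: 3 bumps 5 from row 1; 5 starts row 2. P = [[1, 2, 3], [5]].
Insert 4: appended to row 1. P = [[1, 2, 3, 4], [5]].

So P = [[1, 2, 3, 4], [5]].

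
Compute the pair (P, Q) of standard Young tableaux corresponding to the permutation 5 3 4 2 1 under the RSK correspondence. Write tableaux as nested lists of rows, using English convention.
P = [[1, 4], [2], [3], [5]], Q = [[1, 3], [2], [4], [5]]

Insert each entry of the permutation into P by Schensted row insertion, recording in Q the position of each new cell.

After inserting 5: P = [[5]].
After inserting 3: P = [[3], [5]].
After inserting 4: P = [[3, 4], [5]].
After inserting 2: P = [[2, 4], [3], [5]].
After inserting 1: P = [[1, 4], [2], [3], [5]].

So P = [[1, 4], [2], [3], [5]], Q = [[1, 3], [2], [4], [5]].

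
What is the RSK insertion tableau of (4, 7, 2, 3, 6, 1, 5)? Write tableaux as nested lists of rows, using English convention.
P = [[1, 3, 5], [2, 6], [4, 7]]

After inserting 4: P = [[4]].
After inserting 7: P = [[4, 7]].
After inserting 2: P = [[2, 7], [4]].
After inserting 3: P = [[2, 3], [4, 7]].
After inserting 6: P = [[2, 3, 6], [4, 7]].
After inserting 1: P = [[1, 3, 6], [2, 7], [4]].
After inserting 5: P = [[1, 3, 5], [2, 6], [4, 7]].

So P = [[1, 3, 5], [2, 6], [4, 7]].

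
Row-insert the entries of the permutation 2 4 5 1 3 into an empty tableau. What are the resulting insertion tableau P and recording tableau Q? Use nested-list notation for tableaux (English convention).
Insert each entry of the permutation into P by Schensted row insertion, recording in Q the position of each new cell.

Insert 2: appended to row 1. P = [[2]].
Insert 4: appended to row 1. P = [[2, 4]].
Insert 5: appended to row 1. P = [[2, 4, 5]].
Insert 1: 1 bumps 2 from row 1; 2 starts row 2. P = [[1, 4, 5], [2]].
Insert 3: 3 bumps 4 from row 1; 4 appends to row 2. P = [[1, 3, 5], [2, 4]].

So P = [[1, 3, 5], [2, 4]], Q = [[1, 2, 3], [4, 5]].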